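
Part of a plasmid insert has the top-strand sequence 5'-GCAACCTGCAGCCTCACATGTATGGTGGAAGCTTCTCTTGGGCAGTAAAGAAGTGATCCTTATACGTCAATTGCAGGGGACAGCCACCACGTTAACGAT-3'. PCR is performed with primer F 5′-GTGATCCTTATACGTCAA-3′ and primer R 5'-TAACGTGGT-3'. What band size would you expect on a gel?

Forward primer GTGATCCTTATACGTCAA is found on the top strand at positions 53–70.
Reverse complement of the reverse primer: ACCACGTTA. This occurs on the top strand at positions 86–94.
The product runs from position 53 to position 94, so its length is 94 − 53 + 1 = 42 bp.

42 bp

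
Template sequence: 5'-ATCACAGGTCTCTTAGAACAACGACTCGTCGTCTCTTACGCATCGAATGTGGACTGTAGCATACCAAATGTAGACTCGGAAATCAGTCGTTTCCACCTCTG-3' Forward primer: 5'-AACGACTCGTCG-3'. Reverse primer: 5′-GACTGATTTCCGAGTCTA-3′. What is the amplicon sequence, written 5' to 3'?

5'-AACGACTCGTCGTCTCTTACGCATCGAATGTGGACTGTAGCATACCAAATGTAGACTCGGAAATCAGTC-3'

The forward primer matches the template at positions 20–31.
Taking the reverse complement of GACTGATTTCCGAGTCTA gives TAGACTCGGAAATCAGTC, found at positions 71–88 on the template; the primer anneals here to the top strand with its 3' end pointing upstream.
The product is the template from position 20 through 88 (69 bp).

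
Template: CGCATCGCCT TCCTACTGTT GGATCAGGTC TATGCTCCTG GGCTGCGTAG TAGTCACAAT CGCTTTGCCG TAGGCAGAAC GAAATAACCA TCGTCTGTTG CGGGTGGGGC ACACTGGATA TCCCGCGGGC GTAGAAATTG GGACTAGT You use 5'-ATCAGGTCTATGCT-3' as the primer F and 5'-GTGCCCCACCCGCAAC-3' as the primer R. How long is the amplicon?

Forward primer ATCAGGTCTATGCT is found on the top strand at positions 23–36.
Taking the reverse complement of GTGCCCCACCCGCAAC gives GTTGCGGGTGGGGCAC, found at positions 97–112 on the template; the primer anneals here to the top strand with its 3' end pointing upstream.
Product length = (reverse-primer end) − (forward-primer start) + 1 = 112 − 23 + 1 = 90 bp.

90 bp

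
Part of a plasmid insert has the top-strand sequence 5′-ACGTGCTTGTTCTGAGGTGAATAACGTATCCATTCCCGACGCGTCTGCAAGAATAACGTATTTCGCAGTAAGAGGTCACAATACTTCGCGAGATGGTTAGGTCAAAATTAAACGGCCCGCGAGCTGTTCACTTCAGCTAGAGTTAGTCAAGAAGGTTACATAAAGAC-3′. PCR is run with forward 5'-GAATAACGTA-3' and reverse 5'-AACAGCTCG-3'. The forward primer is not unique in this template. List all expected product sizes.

The forward primer GAATAACGTA matches the top strand at positions 19–28, 51–60.
The reverse primer's reverse complement is CGAGCTGTT, matching at positions 120–128.
Each forward site pairs with the reverse site to give a product ending at position 128: sizes 110, 78 bp.

110 bp, 78 bp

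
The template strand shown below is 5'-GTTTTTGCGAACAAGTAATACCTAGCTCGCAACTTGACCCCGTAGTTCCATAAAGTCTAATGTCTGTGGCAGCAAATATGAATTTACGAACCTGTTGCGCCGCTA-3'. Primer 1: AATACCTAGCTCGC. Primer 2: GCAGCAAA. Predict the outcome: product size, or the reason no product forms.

No product — both primers anneal to the same strand and extend in the same direction.

Primer 1 (AATACCTAGCTCGC) matches the top strand at positions 17–30 (3' end points downstream).
Primer 2 (GCAGCAAA) also matches the top strand directly, at positions 69–76 — its reverse complement TTTGCTGC is not present.
Both primers anneal to the bottom strand with 3' ends pointing the same way, so neither can prime synthesis back toward the other.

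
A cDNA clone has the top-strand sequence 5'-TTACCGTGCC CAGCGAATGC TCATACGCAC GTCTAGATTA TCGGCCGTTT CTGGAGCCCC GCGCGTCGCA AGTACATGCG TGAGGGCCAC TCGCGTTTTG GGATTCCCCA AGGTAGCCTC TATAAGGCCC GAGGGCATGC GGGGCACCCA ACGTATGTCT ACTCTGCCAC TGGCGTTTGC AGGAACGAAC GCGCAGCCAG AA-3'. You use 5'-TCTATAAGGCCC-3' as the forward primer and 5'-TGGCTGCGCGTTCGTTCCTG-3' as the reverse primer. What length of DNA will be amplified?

81 bp

The forward primer matches the template at positions 119–130.
The reverse primer's reverse complement is CAGGAACGAACGCGCAGCCA, which matches the template at positions 180–199.
Amplicon spans positions 119–199: 81 bp.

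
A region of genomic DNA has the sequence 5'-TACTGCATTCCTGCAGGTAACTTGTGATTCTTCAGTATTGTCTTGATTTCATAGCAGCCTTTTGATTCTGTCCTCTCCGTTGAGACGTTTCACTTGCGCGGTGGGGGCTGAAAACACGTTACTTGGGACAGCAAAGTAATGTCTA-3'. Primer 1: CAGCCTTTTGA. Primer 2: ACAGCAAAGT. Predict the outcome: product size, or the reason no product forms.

No product — both primers anneal to the same strand and extend in the same direction.

Primer 1 (CAGCCTTTTGA) matches the top strand at positions 55–65 (3' end points downstream).
Primer 2 (ACAGCAAAGT) also matches the top strand directly, at positions 128–137 — its reverse complement ACTTTGCTGT is not present.
Both primers anneal to the bottom strand with 3' ends pointing the same way, so neither can prime synthesis back toward the other.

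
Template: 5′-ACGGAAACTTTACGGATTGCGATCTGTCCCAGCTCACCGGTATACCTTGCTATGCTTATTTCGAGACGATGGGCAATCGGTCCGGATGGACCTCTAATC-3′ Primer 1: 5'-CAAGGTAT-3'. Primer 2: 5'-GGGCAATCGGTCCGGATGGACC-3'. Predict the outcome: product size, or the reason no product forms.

No product — the primers' 3' ends point away from each other.

Primer 1 (CAAGGTAT) has reverse complement ATACCTTG, which matches the top strand at positions 42–49; primer 1 anneals to the top strand there with its 3' end pointing upstream toward position 42.
Primer 2 (GGGCAATCGGTCCGGATGGACC) matches the top strand directly at positions 71–92; it anneals to the bottom strand with its 3' end pointing downstream toward position 92.
The 3' ends diverge (primer 1 extends toward position 1, primer 2 toward position 99), so the primers never converge on a shared product.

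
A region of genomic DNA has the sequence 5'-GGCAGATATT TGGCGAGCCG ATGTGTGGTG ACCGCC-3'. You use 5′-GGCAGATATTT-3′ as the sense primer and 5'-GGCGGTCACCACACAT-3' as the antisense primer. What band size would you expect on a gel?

Scanning the template, GGCAGATATTT occurs at positions 1–11; this primer anneals to the bottom strand there with its 3' end pointing downstream.
Reverse complement of the reverse primer: ATGTGTGGTGACCGCC. This occurs on the top strand at positions 21–36.
Amplicon spans positions 1–36: 36 bp.

36 bp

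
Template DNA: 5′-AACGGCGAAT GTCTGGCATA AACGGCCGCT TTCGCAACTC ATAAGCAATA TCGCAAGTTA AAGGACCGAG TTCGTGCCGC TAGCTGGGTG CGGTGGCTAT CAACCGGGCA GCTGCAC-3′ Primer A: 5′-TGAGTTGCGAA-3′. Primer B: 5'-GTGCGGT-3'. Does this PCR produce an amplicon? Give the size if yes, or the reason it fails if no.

No product — the primers' 3' ends point away from each other.

Primer A (TGAGTTGCGAA) has reverse complement TTCGCAACTCA, which matches the top strand at positions 31–41; primer A anneals to the top strand there with its 3' end pointing upstream toward position 31.
Primer B (GTGCGGT) matches the top strand directly at positions 88–94; it anneals to the bottom strand with its 3' end pointing downstream toward position 94.
The 3' ends diverge (primer A extends toward position 1, primer B toward position 117), so the primers never converge on a shared product.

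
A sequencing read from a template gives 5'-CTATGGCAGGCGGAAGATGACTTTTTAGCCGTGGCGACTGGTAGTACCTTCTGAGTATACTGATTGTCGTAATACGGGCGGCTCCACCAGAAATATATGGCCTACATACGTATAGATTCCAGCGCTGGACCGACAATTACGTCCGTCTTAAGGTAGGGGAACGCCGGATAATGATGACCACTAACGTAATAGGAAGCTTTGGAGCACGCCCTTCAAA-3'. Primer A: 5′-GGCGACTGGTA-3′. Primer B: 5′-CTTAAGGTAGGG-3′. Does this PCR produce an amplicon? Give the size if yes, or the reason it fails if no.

Primer A (GGCGACTGGTA) matches the top strand at positions 33–43 (3' end points downstream).
Primer B (CTTAAGGTAGGG) also matches the top strand directly, at positions 147–158 — its reverse complement CCCTACCTTAAG is not present.
Both primers anneal to the bottom strand with 3' ends pointing the same way, so neither can prime synthesis back toward the other.

No product — both primers anneal to the same strand and extend in the same direction.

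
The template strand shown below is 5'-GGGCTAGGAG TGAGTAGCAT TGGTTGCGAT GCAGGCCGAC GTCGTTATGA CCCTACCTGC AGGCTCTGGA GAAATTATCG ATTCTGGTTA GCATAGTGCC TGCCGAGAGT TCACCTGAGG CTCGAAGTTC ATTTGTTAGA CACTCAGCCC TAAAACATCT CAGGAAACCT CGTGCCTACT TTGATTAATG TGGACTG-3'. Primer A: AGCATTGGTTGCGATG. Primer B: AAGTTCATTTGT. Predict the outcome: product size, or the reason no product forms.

Primer A (AGCATTGGTTGCGATG) matches the top strand at positions 16–31 (3' end points downstream).
Primer B (AAGTTCATTTGT) also matches the top strand directly, at positions 125–136 — its reverse complement ACAAATGAACTT is not present.
Both primers anneal to the bottom strand with 3' ends pointing the same way, so neither can prime synthesis back toward the other.

No product — both primers anneal to the same strand and extend in the same direction.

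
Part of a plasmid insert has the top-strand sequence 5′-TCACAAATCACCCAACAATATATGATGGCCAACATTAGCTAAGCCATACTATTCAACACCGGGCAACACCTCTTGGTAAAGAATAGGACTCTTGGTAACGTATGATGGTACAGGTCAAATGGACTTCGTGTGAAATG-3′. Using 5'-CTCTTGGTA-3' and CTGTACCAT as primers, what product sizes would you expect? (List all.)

The forward primer CTCTTGGTA matches the top strand at positions 70–78, 89–97.
The reverse primer's reverse complement is ATGGTACAG, matching at positions 105–113.
Each forward site pairs with the reverse site to give a product ending at position 113: sizes 44, 25 bp.

44 bp, 25 bp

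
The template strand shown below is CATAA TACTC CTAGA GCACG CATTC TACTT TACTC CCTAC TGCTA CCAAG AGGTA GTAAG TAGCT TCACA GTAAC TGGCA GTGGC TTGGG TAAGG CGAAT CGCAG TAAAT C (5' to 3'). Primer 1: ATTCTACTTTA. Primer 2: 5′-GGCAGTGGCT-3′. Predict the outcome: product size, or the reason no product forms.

Primer 1 (ATTCTACTTTA) matches the top strand at positions 22–32 (3' end points downstream).
Primer 2 (GGCAGTGGCT) also matches the top strand directly, at positions 77–86 — its reverse complement AGCCACTGCC is not present.
Both primers anneal to the bottom strand with 3' ends pointing the same way, so neither can prime synthesis back toward the other.

No product — both primers anneal to the same strand and extend in the same direction.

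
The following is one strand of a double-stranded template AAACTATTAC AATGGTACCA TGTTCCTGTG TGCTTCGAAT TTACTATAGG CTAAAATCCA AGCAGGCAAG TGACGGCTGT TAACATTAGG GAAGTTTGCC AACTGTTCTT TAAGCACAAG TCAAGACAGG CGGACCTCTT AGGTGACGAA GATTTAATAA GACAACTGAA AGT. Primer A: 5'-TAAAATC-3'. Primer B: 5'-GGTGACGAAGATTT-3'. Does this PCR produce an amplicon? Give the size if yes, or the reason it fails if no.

Primer A (TAAAATC) matches the top strand at positions 52–58 (3' end points downstream).
Primer B (GGTGACGAAGATTT) also matches the top strand directly, at positions 142–155 — its reverse complement AAATCTTCGTCACC is not present.
Both primers anneal to the bottom strand with 3' ends pointing the same way, so neither can prime synthesis back toward the other.

No product — both primers anneal to the same strand and extend in the same direction.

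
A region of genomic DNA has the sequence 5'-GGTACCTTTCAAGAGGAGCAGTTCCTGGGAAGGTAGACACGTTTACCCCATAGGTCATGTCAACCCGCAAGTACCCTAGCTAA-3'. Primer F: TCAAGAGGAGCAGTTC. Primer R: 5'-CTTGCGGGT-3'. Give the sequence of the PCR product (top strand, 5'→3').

5'-TCAAGAGGAGCAGTTCCTGGGAAGGTAGACACGTTTACCCCATAGGTCATGTCAACCCGCAAG-3'

Scanning the template, TCAAGAGGAGCAGTTC occurs at positions 9–24; this primer anneals to the bottom strand there with its 3' end pointing downstream.
Reverse complement of the reverse primer: ACCCGCAAG. This occurs on the top strand at positions 63–71.
The product is the template from position 9 through 71 (63 bp).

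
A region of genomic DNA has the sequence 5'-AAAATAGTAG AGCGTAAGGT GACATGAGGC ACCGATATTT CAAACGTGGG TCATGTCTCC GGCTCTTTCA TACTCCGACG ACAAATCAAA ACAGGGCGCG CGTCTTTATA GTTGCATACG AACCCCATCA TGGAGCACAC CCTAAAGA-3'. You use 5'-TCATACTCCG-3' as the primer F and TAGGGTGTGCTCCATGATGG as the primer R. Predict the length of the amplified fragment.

Forward primer TCATACTCCG is found on the top strand at positions 68–77.
Reverse complement of the reverse primer: CCATCATGGAGCACACCCTA. This occurs on the top strand at positions 125–144.
Product length = (reverse-primer end) − (forward-primer start) + 1 = 144 − 68 + 1 = 77 bp.

77 bp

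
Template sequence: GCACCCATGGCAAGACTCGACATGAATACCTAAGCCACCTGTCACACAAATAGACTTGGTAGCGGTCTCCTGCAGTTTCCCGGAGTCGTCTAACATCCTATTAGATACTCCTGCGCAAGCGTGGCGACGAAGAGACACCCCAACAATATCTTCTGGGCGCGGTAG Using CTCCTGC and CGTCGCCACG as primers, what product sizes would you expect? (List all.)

63 bp, 22 bp

The forward primer CTCCTGC matches the top strand at positions 67–73, 108–114.
The reverse primer's reverse complement is CGTGGCGACG, matching at positions 120–129.
Each forward site pairs with the reverse site to give a product ending at position 129: sizes 63, 22 bp.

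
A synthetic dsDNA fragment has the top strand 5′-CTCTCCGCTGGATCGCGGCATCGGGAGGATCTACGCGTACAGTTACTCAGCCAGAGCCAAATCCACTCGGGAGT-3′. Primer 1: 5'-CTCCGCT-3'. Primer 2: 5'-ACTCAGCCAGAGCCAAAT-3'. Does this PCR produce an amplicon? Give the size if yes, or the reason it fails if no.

No product — both primers anneal to the same strand and extend in the same direction.

Primer 1 (CTCCGCT) matches the top strand at positions 3–9 (3' end points downstream).
Primer 2 (ACTCAGCCAGAGCCAAAT) also matches the top strand directly, at positions 45–62 — its reverse complement ATTTGGCTCTGGCTGAGT is not present.
Both primers anneal to the bottom strand with 3' ends pointing the same way, so neither can prime synthesis back toward the other.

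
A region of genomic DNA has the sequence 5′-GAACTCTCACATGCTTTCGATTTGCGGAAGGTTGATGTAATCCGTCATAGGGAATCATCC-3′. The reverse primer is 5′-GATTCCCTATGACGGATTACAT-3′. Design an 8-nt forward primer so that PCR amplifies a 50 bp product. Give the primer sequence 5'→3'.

The reverse primer's reverse complement ATGTAATCCGTCATAGGGAATC matches the template at positions 35–56, so the product ends at position 56.
A 50 bp product then starts at position 56 − 50 + 1 = 7.
The forward primer is identical to the top strand there: TCACATGC.

5'-TCACATGC-3'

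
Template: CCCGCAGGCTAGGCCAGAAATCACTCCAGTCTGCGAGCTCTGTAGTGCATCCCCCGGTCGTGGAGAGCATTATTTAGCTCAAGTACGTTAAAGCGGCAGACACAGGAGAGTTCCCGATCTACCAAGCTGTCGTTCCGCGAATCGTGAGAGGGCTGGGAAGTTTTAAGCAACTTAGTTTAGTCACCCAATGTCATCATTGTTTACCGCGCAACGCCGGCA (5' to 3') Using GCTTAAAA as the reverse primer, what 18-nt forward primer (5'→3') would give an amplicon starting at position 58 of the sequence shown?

5'-TCGTGGAGAGCATTATTT-3'

The reverse primer's reverse complement TTTTAAGC matches the template at positions 161–168; the product starts at position 58.
The forward primer is identical to the top strand over positions 58–75: TCGTGGAGAGCATTATTT.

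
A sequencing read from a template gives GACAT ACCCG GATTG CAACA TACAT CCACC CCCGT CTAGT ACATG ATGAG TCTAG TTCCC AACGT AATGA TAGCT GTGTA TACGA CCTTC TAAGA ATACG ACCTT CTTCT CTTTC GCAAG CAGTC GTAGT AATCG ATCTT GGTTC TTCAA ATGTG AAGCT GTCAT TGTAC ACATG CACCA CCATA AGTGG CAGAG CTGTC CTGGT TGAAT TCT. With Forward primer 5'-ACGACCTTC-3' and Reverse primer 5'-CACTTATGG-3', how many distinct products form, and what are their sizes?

Two products: 108 bp, 92 bp

The forward primer ACGACCTTC matches the top strand at positions 82–90, 98–106.
The reverse primer's reverse complement is CCATAAGTG, matching at positions 181–189.
Each forward site pairs with the reverse site to give a product ending at position 189: sizes 108, 92 bp.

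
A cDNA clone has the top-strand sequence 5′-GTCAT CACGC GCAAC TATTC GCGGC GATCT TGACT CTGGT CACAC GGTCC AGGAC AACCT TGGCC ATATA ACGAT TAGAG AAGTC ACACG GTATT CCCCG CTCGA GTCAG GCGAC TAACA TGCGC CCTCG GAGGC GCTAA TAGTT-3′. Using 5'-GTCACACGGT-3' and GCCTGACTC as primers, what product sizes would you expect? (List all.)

The forward primer GTCACACGGT matches the top strand at positions 39–48, 83–92.
The reverse primer's reverse complement is GAGTCAGGC, matching at positions 104–112.
Each forward site pairs with the reverse site to give a product ending at position 112: sizes 74, 30 bp.

74 bp, 30 bp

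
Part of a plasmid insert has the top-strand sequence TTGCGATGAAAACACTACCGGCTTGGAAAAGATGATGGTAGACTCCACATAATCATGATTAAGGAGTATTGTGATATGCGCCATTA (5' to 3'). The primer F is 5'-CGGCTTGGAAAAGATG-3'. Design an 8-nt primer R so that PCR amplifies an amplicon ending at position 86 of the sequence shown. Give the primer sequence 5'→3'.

The forward primer binds at positions 19–34; the product's 3' end on the top strand is position 86.
The reverse primer anneals to the top strand over positions 79–86, i.e. to CGCCATTA.
Its sequence written 5'→3' is the reverse complement: TAATGGCG.

5'-TAATGGCG-3'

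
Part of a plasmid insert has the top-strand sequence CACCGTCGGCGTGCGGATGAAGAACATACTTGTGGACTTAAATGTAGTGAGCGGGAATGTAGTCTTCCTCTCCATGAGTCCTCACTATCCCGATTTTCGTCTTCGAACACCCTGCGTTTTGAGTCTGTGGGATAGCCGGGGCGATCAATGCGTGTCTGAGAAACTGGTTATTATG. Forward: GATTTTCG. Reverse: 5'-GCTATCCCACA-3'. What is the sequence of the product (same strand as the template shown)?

The forward primer matches the template at positions 92–99.
Reverse complement of the reverse primer: TGTGGGATAGC. This occurs on the top strand at positions 126–136.
The product is the template from position 92 through 136 (45 bp).

5'-GATTTTCGTCTTCGAACACCCTGCGTTTTGAGTCTGTGGGATAGC-3'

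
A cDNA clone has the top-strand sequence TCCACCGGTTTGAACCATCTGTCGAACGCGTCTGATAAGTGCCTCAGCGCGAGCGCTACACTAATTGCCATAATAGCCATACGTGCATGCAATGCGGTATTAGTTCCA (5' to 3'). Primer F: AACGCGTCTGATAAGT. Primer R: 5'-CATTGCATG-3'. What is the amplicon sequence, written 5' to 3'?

Scanning the template, AACGCGTCTGATAAGT occurs at positions 25–40; this primer anneals to the bottom strand there with its 3' end pointing downstream.
Reverse complement of the reverse primer: CATGCAATG. This occurs on the top strand at positions 86–94.
The product is the template from position 25 through 94 (70 bp).

5'-AACGCGTCTGATAAGTGCCTCAGCGCGAGCGCTACACTAATTGCCATAATAGCCATACGTGCATGCAATG-3'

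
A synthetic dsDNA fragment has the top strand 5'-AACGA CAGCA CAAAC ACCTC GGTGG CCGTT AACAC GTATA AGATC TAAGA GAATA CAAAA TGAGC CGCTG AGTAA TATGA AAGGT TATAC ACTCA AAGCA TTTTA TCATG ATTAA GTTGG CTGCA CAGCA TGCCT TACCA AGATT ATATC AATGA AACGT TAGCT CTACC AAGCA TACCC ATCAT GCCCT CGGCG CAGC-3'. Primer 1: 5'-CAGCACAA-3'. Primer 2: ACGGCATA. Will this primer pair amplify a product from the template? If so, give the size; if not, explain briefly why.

No product — primer 2 has no binding site in the template.

Primer 2 (ACGGCATA) does not match the top strand, and its reverse complement TATGCCGT does not match either.
With no annealing site for primer 2, no amplification occurs.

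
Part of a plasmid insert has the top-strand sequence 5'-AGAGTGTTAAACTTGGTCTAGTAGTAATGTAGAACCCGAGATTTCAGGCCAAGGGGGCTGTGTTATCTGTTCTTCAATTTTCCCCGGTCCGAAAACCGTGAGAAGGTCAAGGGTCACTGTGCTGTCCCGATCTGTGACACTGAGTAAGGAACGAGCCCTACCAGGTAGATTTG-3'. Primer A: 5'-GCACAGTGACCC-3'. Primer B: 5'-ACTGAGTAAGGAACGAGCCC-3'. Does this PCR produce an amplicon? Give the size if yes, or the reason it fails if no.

Primer A (GCACAGTGACCC) has reverse complement GGGTCACTGTGC, which matches the top strand at positions 111–122; primer A anneals to the top strand there with its 3' end pointing upstream toward position 111.
Primer B (ACTGAGTAAGGAACGAGCCC) matches the top strand directly at positions 139–158; it anneals to the bottom strand with its 3' end pointing downstream toward position 158.
The 3' ends diverge (primer A extends toward position 1, primer B toward position 173), so the primers never converge on a shared product.

No product — the primers' 3' ends point away from each other.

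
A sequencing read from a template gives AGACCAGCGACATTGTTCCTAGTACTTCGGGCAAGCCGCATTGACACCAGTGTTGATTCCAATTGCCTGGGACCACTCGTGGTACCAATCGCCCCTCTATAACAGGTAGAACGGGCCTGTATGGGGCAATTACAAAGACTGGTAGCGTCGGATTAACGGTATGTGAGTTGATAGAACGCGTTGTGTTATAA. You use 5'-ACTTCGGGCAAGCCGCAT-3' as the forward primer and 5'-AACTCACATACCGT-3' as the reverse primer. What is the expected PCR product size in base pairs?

146 bp

Scanning the template, ACTTCGGGCAAGCCGCAT occurs at positions 24–41; this primer anneals to the bottom strand there with its 3' end pointing downstream.
The reverse primer's reverse complement is ACGGTATGTGAGTT, which matches the template at positions 156–169.
Amplicon spans positions 24–169: 146 bp.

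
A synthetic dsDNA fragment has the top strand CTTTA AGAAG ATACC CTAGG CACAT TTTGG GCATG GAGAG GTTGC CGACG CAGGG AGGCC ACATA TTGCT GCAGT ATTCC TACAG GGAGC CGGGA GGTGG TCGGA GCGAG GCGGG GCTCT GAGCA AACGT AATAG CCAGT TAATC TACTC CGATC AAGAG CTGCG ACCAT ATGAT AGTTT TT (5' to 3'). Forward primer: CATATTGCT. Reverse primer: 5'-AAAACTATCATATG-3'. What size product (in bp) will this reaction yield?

120 bp

The forward primer matches the template at positions 62–70.
Reverse complement of the reverse primer: CATATGATAGTTTT. This occurs on the top strand at positions 168–181.
The product runs from position 62 to position 181, so its length is 181 − 62 + 1 = 120 bp.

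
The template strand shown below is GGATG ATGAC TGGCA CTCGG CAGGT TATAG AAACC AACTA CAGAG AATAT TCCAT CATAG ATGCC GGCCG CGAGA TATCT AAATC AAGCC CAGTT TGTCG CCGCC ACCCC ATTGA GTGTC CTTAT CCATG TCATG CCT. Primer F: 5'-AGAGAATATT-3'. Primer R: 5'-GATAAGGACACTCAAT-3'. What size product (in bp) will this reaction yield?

85 bp

Forward primer AGAGAATATT is found on the top strand at positions 42–51.
Reverse complement of the reverse primer: ATTGAGTGTCCTTATC. This occurs on the top strand at positions 111–126.
The product runs from position 42 to position 126, so its length is 126 − 42 + 1 = 85 bp.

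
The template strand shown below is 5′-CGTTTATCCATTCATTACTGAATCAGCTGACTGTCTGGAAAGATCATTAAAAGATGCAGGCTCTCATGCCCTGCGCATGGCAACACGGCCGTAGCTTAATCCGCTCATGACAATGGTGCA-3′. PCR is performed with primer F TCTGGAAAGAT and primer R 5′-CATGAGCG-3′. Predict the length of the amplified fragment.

76 bp

Scanning the template, TCTGGAAAGAT occurs at positions 34–44; this primer anneals to the bottom strand there with its 3' end pointing downstream.
The reverse primer's reverse complement is CGCTCATG, which matches the template at positions 102–109.
Amplicon spans positions 34–109: 76 bp.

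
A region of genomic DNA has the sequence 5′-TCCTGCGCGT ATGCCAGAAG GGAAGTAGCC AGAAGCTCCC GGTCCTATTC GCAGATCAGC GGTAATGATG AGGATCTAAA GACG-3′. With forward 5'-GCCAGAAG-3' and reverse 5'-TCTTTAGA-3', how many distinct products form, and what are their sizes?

The forward primer GCCAGAAG matches the top strand at positions 13–20, 28–35.
The reverse primer's reverse complement is TCTAAAGA, matching at positions 75–82.
Each forward site pairs with the reverse site to give a product ending at position 82: sizes 70, 55 bp.

Two products: 70 bp, 55 bp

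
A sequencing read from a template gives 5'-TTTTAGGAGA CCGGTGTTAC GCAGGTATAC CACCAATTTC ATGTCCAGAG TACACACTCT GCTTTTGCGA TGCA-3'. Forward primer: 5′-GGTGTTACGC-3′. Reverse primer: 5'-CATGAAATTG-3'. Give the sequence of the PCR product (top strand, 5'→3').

5'-GGTGTTACGCAGGTATACCACCAATTTCATG-3'

The forward primer matches the template at positions 13–22.
Reverse complement of the reverse primer: CAATTTCATG. This occurs on the top strand at positions 34–43.
The product is the template from position 13 through 43 (31 bp).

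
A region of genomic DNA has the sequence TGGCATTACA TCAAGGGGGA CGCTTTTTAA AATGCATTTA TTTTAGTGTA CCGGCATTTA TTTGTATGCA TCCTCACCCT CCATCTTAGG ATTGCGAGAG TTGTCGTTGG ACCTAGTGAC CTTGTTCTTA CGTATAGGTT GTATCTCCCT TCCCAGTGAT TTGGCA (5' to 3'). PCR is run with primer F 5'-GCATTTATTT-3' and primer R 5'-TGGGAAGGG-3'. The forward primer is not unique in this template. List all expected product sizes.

The forward primer GCATTTATTT matches the top strand at positions 34–43, 54–63.
The reverse primer's reverse complement is CCCTTCCCA, matching at positions 147–155.
Each forward site pairs with the reverse site to give a product ending at position 155: sizes 122, 102 bp.

122 bp, 102 bp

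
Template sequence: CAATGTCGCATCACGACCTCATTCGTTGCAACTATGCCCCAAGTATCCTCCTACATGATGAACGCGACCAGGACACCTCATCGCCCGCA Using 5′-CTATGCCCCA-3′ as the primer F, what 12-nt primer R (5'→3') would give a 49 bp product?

5'-TGAGGTGTCCTG-3'

The forward primer binds at positions 32–41, so a 49 bp product ends at position 32 + 49 − 1 = 80.
The reverse primer anneals to the top strand over positions 69–80, i.e. to CAGGACACCTCA.
Its sequence written 5'→3' is the reverse complement: TGAGGTGTCCTG.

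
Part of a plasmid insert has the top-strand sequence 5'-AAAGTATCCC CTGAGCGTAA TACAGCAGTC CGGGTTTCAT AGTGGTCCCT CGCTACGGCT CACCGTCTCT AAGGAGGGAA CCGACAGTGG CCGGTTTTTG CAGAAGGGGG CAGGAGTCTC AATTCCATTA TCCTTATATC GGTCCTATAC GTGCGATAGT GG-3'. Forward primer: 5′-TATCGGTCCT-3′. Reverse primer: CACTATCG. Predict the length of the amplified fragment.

25 bp

Scanning the template, TATCGGTCCT occurs at positions 137–146; this primer anneals to the bottom strand there with its 3' end pointing downstream.
Reverse complement of the reverse primer: CGATAGTG. This occurs on the top strand at positions 154–161.
Amplicon spans positions 137–161: 25 bp.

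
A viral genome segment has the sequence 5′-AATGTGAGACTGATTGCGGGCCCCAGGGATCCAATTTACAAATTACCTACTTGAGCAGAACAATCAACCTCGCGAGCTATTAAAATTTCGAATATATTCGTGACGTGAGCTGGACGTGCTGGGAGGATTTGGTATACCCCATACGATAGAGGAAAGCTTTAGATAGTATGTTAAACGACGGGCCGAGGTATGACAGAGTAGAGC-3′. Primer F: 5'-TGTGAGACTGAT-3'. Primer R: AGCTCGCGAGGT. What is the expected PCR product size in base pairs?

Scanning the template, TGTGAGACTGAT occurs at positions 3–14; this primer anneals to the bottom strand there with its 3' end pointing downstream.
The reverse primer's reverse complement is ACCTCGCGAGCT, which matches the template at positions 67–78.
Product length = (reverse-primer end) − (forward-primer start) + 1 = 78 − 3 + 1 = 76 bp.

76 bp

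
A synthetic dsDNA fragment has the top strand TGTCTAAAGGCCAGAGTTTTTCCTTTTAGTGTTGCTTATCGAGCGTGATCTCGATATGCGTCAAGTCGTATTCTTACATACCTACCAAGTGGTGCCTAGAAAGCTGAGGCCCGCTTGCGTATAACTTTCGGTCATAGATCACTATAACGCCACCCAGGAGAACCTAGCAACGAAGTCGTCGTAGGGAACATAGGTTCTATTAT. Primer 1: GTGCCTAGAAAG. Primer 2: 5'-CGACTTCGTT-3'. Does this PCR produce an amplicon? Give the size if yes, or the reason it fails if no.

Yes — an 87 bp product.

Primer 1 (GTGCCTAGAAAG) matches the top strand at positions 92–103; it acts as a forward primer.
Primer 2's reverse complement is AACGAAGTCG, matching the top strand at positions 169–178; it acts as a reverse primer.
The 3' ends face each other across positions 92–178, giving an 87 bp product.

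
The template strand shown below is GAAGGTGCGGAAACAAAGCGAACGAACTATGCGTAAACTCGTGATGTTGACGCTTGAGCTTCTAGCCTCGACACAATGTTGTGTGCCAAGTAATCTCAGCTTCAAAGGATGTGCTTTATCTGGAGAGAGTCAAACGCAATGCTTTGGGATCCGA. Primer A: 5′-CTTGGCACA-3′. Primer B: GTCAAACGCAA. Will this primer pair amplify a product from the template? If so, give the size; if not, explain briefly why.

Primer A (CTTGGCACA) has reverse complement TGTGCCAAG, which matches the top strand at positions 82–90; primer A anneals to the top strand there with its 3' end pointing upstream toward position 82.
Primer B (GTCAAACGCAA) matches the top strand directly at positions 129–139; it anneals to the bottom strand with its 3' end pointing downstream toward position 139.
The 3' ends diverge (primer A extends toward position 1, primer B toward position 154), so the primers never converge on a shared product.

No product — the primers' 3' ends point away from each other.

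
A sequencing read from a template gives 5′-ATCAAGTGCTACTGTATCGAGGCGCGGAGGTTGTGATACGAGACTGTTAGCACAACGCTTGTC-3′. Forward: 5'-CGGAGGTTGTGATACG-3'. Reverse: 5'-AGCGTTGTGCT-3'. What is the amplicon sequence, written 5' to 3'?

Scanning the template, CGGAGGTTGTGATACG occurs at positions 25–40; this primer anneals to the bottom strand there with its 3' end pointing downstream.
The reverse primer's reverse complement is AGCACAACGCT, which matches the template at positions 49–59.
The product is the template from position 25 through 59 (35 bp).

5'-CGGAGGTTGTGATACGAGACTGTTAGCACAACGCT-3'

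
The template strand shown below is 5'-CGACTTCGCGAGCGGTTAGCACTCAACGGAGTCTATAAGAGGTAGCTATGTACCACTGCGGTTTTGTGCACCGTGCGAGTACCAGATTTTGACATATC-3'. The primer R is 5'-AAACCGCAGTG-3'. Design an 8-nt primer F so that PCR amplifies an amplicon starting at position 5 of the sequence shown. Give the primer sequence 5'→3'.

5'-TTCGCGAG-3'

The reverse primer's reverse complement CACTGCGGTTT matches the template at positions 54–64; the product starts at position 5.
The forward primer is identical to the top strand over positions 5–12: TTCGCGAG.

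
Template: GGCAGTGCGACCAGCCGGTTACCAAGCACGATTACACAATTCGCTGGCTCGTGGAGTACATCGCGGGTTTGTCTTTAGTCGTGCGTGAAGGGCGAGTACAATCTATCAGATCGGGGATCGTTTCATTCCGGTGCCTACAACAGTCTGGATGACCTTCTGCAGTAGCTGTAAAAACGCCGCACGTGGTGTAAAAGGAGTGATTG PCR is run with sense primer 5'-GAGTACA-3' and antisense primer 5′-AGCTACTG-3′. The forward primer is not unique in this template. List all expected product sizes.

114 bp, 74 bp

The forward primer GAGTACA matches the top strand at positions 54–60, 94–100.
The reverse primer's reverse complement is CAGTAGCT, matching at positions 160–167.
Each forward site pairs with the reverse site to give a product ending at position 167: sizes 114, 74 bp.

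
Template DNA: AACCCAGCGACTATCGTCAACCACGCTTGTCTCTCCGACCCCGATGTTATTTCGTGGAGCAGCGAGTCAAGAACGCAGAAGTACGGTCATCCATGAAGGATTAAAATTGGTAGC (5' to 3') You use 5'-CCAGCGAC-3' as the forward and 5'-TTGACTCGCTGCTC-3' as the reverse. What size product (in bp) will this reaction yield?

67 bp

Forward primer CCAGCGAC is found on the top strand at positions 4–11.
Taking the reverse complement of TTGACTCGCTGCTC gives GAGCAGCGAGTCAA, found at positions 57–70 on the template; the primer anneals here to the top strand with its 3' end pointing upstream.
The product runs from position 4 to position 70, so its length is 70 − 4 + 1 = 67 bp.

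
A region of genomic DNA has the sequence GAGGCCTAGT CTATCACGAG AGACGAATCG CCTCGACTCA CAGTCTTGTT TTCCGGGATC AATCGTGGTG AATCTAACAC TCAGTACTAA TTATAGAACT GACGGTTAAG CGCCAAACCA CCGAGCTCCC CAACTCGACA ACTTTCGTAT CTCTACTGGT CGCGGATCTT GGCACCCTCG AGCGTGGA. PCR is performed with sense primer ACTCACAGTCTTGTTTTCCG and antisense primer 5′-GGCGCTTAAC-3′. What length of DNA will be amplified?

79 bp

The forward primer matches the template at positions 36–55.
The reverse primer's reverse complement is GTTAAGCGCC, which matches the template at positions 105–114.
The product runs from position 36 to position 114, so its length is 114 − 36 + 1 = 79 bp.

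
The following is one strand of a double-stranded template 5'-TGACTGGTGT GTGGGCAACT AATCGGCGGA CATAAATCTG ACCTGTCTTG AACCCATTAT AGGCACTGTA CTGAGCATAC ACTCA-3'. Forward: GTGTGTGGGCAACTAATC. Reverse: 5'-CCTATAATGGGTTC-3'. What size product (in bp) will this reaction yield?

Forward primer GTGTGTGGGCAACTAATC is found on the top strand at positions 7–24.
The reverse primer's reverse complement is GAACCCATTATAGG, which matches the template at positions 50–63.
Product length = (reverse-primer end) − (forward-primer start) + 1 = 63 − 7 + 1 = 57 bp.

57 bp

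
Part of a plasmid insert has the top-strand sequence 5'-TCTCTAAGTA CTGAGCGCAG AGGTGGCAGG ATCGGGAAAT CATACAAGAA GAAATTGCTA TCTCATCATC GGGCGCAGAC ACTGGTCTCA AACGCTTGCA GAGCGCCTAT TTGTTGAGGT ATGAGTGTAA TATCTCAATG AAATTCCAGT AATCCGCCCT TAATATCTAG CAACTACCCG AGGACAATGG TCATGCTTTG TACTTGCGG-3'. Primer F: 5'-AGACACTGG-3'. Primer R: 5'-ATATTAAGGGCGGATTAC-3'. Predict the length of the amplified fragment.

The forward primer matches the template at positions 77–85.
The reverse primer's reverse complement is GTAATCCGCCCTTAATAT, which matches the template at positions 149–166.
The product runs from position 77 to position 166, so its length is 166 − 77 + 1 = 90 bp.

90 bp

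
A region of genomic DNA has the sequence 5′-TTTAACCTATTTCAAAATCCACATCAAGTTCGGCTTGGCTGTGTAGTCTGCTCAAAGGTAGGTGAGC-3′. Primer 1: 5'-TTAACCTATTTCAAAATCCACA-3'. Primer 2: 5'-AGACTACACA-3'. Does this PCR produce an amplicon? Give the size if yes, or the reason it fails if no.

Primer 1 (TTAACCTATTTCAAAATCCACA) matches the top strand at positions 2–23; it acts as a forward primer.
Primer 2's reverse complement is TGTGTAGTCT, matching the top strand at positions 40–49; it acts as a reverse primer.
The 3' ends face each other across positions 2–49, giving a 48 bp product.

Yes — a 48 bp product.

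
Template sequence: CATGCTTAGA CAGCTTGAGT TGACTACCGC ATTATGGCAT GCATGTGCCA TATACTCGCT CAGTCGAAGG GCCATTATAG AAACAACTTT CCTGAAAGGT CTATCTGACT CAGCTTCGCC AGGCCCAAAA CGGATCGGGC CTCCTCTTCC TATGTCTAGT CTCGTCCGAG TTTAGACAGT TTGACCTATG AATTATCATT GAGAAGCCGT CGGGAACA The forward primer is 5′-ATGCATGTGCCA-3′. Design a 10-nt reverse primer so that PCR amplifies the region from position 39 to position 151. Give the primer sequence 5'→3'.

The product's 3' end on the top strand is position 151.
The reverse primer anneals to the top strand over positions 142–151, i.e. to TCCTCTTCCT.
Its sequence written 5'→3' is the reverse complement: AGGAAGAGGA.

5'-AGGAAGAGGA-3'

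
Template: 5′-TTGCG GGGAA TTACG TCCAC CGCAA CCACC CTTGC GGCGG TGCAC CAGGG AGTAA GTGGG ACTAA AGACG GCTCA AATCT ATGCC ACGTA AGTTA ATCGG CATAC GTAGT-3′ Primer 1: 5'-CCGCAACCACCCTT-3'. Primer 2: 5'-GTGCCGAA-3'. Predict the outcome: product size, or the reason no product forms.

No product — primer 2 has no binding site in the template.

Primer 2 (GTGCCGAA) does not match the top strand, and its reverse complement TTCGGCAC does not match either.
With no annealing site for primer 2, no amplification occurs.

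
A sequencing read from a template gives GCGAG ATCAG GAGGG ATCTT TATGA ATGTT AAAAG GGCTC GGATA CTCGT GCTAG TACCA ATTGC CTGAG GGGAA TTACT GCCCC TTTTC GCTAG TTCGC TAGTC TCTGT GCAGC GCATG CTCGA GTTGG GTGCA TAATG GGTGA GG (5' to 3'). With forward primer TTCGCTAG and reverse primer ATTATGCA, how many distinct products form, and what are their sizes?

The forward primer TTCGCTAG matches the top strand at positions 88–95, 96–103.
The reverse primer's reverse complement is TGCATAAT, matching at positions 132–139.
Each forward site pairs with the reverse site to give a product ending at position 139: sizes 52, 44 bp.

Two products: 52 bp, 44 bp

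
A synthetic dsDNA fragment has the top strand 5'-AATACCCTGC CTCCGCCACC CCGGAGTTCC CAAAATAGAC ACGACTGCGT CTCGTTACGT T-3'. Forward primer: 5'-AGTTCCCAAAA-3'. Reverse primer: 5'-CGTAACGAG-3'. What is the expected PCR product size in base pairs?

35 bp

Scanning the template, AGTTCCCAAAA occurs at positions 25–35; this primer anneals to the bottom strand there with its 3' end pointing downstream.
The reverse primer's reverse complement is CTCGTTACG, which matches the template at positions 51–59.
Product length = (reverse-primer end) − (forward-primer start) + 1 = 59 − 25 + 1 = 35 bp.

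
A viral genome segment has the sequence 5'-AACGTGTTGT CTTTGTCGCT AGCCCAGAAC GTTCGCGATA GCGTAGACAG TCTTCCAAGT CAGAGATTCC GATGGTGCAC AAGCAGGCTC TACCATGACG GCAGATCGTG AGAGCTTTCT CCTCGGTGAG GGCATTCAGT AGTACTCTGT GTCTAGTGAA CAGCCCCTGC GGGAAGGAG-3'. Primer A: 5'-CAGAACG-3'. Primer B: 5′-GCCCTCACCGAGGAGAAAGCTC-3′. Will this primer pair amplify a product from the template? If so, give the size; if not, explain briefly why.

Yes — a 109 bp product.

Primer A (CAGAACG) matches the top strand at positions 25–31; it acts as a forward primer.
Primer B's reverse complement is GAGCTTTCTCCTCGGTGAGGGC, matching the top strand at positions 112–133; it acts as a reverse primer.
The 3' ends face each other across positions 25–133, giving a 109 bp product.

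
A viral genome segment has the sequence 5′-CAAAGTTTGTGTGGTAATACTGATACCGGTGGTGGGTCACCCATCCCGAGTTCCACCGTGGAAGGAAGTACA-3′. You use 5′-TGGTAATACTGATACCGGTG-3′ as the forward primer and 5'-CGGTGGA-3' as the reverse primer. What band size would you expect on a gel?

47 bp

Scanning the template, TGGTAATACTGATACCGGTG occurs at positions 12–31; this primer anneals to the bottom strand there with its 3' end pointing downstream.
Reverse complement of the reverse primer: TCCACCG. This occurs on the top strand at positions 52–58.
Product length = (reverse-primer end) − (forward-primer start) + 1 = 58 − 12 + 1 = 47 bp.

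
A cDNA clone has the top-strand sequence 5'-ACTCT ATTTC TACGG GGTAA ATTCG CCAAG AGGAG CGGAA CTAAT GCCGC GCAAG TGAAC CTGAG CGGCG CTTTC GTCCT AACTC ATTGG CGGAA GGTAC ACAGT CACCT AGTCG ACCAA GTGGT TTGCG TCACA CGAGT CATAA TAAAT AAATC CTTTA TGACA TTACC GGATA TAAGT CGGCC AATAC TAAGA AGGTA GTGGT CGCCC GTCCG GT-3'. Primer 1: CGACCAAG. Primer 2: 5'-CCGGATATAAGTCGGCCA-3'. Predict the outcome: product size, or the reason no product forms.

Primer 1 (CGACCAAG) matches the top strand at positions 114–121 (3' end points downstream).
Primer 2 (CCGGATATAAGTCGGCCA) also matches the top strand directly, at positions 169–186 — its reverse complement TGGCCGACTTATATCCGG is not present.
Both primers anneal to the bottom strand with 3' ends pointing the same way, so neither can prime synthesis back toward the other.

No product — both primers anneal to the same strand and extend in the same direction.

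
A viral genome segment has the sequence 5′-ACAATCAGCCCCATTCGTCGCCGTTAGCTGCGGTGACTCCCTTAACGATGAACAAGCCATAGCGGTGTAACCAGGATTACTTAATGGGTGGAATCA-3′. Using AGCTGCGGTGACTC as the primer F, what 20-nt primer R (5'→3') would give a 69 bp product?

5'-ATTCCACCCATTAAGTAATC-3'

The forward primer binds at positions 26–39, so a 69 bp product ends at position 26 + 69 − 1 = 94.
The reverse primer anneals to the top strand over positions 75–94, i.e. to GATTACTTAATGGGTGGAAT.
Its sequence written 5'→3' is the reverse complement: ATTCCACCCATTAAGTAATC.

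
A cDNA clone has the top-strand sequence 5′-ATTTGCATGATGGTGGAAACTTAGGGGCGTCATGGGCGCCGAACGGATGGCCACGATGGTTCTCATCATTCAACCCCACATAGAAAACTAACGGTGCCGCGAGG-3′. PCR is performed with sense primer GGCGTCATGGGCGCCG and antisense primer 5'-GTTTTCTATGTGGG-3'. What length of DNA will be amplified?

63 bp

The forward primer matches the template at positions 26–41.
The reverse primer's reverse complement is CCCACATAGAAAAC, which matches the template at positions 75–88.
Product length = (reverse-primer end) − (forward-primer start) + 1 = 88 − 26 + 1 = 63 bp.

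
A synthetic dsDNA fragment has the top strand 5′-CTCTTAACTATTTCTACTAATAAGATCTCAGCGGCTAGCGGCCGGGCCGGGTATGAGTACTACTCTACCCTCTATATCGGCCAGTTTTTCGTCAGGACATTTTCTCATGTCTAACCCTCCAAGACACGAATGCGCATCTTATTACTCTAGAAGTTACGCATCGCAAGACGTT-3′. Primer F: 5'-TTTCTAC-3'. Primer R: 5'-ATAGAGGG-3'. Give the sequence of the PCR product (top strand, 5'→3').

5'-TTTCTACTAATAAGATCTCAGCGGCTAGCGGCCGGGCCGGGTATGAGTACTACTCTACCCTCTAT-3'

Forward primer TTTCTAC is found on the top strand at positions 11–17.
Reverse complement of the reverse primer: CCCTCTAT. This occurs on the top strand at positions 68–75.
The product is the template from position 11 through 75 (65 bp).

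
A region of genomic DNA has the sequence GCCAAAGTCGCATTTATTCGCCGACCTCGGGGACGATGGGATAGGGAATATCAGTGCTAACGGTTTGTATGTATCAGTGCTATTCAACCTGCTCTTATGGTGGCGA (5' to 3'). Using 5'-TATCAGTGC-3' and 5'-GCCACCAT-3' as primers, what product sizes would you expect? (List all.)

The forward primer TATCAGTGC matches the top strand at positions 49–57, 72–80.
The reverse primer's reverse complement is ATGGTGGC, matching at positions 97–104.
Each forward site pairs with the reverse site to give a product ending at position 104: sizes 56, 33 bp.

56 bp, 33 bp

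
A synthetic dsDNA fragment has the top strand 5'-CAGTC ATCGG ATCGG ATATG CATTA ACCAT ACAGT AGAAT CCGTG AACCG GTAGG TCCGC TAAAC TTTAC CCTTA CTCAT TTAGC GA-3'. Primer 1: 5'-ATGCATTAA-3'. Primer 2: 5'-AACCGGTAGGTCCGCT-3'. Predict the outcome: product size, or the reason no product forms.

No product — both primers anneal to the same strand and extend in the same direction.

Primer 1 (ATGCATTAA) matches the top strand at positions 18–26 (3' end points downstream).
Primer 2 (AACCGGTAGGTCCGCT) also matches the top strand directly, at positions 46–61 — its reverse complement AGCGGACCTACCGGTT is not present.
Both primers anneal to the bottom strand with 3' ends pointing the same way, so neither can prime synthesis back toward the other.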